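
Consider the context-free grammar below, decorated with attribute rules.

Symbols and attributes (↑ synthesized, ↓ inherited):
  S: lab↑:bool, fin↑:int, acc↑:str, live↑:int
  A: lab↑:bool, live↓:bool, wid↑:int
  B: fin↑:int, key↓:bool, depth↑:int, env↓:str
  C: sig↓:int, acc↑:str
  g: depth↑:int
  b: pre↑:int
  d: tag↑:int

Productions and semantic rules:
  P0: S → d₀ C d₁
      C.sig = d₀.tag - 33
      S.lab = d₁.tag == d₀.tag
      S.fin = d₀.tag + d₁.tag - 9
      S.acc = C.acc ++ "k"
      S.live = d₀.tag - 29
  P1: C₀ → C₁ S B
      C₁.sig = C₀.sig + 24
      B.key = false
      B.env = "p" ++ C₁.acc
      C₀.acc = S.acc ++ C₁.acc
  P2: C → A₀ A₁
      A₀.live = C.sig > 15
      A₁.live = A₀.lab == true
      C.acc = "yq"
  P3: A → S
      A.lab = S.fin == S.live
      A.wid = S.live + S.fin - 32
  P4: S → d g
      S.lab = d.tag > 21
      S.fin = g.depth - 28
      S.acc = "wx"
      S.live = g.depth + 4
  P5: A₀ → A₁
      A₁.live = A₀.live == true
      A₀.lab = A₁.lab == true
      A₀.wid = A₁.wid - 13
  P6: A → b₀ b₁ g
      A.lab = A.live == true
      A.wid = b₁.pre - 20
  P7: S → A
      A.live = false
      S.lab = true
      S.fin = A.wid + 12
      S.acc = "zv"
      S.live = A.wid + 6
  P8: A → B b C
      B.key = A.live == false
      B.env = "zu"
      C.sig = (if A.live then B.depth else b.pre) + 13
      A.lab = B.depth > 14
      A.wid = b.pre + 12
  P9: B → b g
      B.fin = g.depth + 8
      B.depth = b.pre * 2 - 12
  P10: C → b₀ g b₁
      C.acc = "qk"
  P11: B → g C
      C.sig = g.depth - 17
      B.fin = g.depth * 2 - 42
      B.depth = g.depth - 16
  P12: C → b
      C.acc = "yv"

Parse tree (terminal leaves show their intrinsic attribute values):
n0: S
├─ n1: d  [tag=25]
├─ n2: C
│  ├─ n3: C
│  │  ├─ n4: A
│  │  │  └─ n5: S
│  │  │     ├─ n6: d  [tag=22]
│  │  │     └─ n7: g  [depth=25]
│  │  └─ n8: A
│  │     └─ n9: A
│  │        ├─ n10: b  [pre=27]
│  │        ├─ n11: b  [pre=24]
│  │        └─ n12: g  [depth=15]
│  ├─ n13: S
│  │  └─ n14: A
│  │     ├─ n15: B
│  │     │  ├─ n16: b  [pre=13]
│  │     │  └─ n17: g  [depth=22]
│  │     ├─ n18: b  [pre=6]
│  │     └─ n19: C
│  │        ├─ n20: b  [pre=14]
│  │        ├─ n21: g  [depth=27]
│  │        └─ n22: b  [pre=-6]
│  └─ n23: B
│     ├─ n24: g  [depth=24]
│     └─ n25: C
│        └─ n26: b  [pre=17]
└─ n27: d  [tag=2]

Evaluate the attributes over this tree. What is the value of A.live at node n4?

1. n1.tag = 25  [terminal]
2. n2.sig = -8  [d₀.tag - 33]
3. n3.sig = 16  [C₀.sig + 24]
4. n4.live = true  [C.sig > 15]
5. n6.tag = 22  [terminal]
6. n7.depth = 25  [terminal]
7. n5.lab = true  [d.tag > 21]
8. n5.fin = -3  [g.depth - 28]
9. n5.acc = "wx"  ["wx"]
10. n5.live = 29  [g.depth + 4]
11. n4.lab = false  [S.fin == S.live]
12. n4.wid = -6  [S.live + S.fin - 32]
13. n8.live = false  [A₀.lab == true]
14. n9.live = false  [A₀.live == true]
15. n10.pre = 27  [terminal]
16. n11.pre = 24  [terminal]
17. n12.depth = 15  [terminal]
18. n9.lab = false  [A.live == true]
19. n9.wid = 4  [b₁.pre - 20]
20. n8.lab = false  [A₁.lab == true]
21. n8.wid = -9  [A₁.wid - 13]
22. n3.acc = "yq"  ["yq"]
23. n14.live = false  [false]
24. n15.key = true  [A.live == false]
25. n15.env = "zu"  ["zu"]
26. n16.pre = 13  [terminal]
27. n17.depth = 22  [terminal]
28. n15.fin = 30  [g.depth + 8]
29. n15.depth = 14  [b.pre * 2 - 12]
30. n18.pre = 6  [terminal]
31. n19.sig = 19  [(if A.live then B.depth else b.pre) + 13]
32. n20.pre = 14  [terminal]
33. n21.depth = 27  [terminal]
34. n22.pre = -6  [terminal]
35. n19.acc = "qk"  ["qk"]
36. n14.lab = false  [B.depth > 14]
37. n14.wid = 18  [b.pre + 12]
38. n13.lab = true  [true]
39. n13.fin = 30  [A.wid + 12]
40. n13.acc = "zv"  ["zv"]
41. n13.live = 24  [A.wid + 6]
42. n23.key = false  [false]
43. n23.env = "pyq"  ["p" ++ C₁.acc]
44. n24.depth = 24  [terminal]
45. n25.sig = 7  [g.depth - 17]
46. n26.pre = 17  [terminal]
47. n25.acc = "yv"  ["yv"]
48. n23.fin = 6  [g.depth * 2 - 42]
49. n23.depth = 8  [g.depth - 16]
50. n2.acc = "zvyq"  [S.acc ++ C₁.acc]
51. n27.tag = 2  [terminal]
52. n0.lab = false  [d₁.tag == d₀.tag]
53. n0.fin = 18  [d₀.tag + d₁.tag - 9]
54. n0.acc = "zvyqk"  [C.acc ++ "k"]
55. n0.live = -4  [d₀.tag - 29]

true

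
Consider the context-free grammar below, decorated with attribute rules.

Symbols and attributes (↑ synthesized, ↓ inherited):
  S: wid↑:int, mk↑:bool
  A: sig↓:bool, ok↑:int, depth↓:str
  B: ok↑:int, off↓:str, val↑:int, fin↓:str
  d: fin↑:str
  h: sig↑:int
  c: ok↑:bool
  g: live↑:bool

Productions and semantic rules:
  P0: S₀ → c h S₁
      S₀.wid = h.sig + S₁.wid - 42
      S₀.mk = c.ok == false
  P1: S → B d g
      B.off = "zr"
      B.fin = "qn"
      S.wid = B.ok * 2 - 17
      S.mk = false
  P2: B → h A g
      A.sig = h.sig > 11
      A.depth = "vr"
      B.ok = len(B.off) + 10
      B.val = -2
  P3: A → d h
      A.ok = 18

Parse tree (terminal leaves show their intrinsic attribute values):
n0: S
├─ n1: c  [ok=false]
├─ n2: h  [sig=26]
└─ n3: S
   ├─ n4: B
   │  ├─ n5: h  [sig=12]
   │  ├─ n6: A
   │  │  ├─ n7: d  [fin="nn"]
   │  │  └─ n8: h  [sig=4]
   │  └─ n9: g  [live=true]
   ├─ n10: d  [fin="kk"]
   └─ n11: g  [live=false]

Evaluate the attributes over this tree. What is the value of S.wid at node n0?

1. n1.ok = false  [terminal]
2. n2.sig = 26  [terminal]
3. n4.off = "zr"  ["zr"]
4. n4.fin = "qn"  ["qn"]
5. n5.sig = 12  [terminal]
6. n6.sig = true  [h.sig > 11]
7. n6.depth = "vr"  ["vr"]
8. n7.fin = "nn"  [terminal]
9. n8.sig = 4  [terminal]
10. n6.ok = 18  [18]
11. n9.live = true  [terminal]
12. n4.ok = 12  [len(B.off) + 10]
13. n4.val = -2  [-2]
14. n10.fin = "kk"  [terminal]
15. n11.live = false  [terminal]
16. n3.wid = 7  [B.ok * 2 - 17]
17. n3.mk = false  [false]
18. n0.wid = -9  [h.sig + S₁.wid - 42]
19. n0.mk = true  [c.ok == false]

-9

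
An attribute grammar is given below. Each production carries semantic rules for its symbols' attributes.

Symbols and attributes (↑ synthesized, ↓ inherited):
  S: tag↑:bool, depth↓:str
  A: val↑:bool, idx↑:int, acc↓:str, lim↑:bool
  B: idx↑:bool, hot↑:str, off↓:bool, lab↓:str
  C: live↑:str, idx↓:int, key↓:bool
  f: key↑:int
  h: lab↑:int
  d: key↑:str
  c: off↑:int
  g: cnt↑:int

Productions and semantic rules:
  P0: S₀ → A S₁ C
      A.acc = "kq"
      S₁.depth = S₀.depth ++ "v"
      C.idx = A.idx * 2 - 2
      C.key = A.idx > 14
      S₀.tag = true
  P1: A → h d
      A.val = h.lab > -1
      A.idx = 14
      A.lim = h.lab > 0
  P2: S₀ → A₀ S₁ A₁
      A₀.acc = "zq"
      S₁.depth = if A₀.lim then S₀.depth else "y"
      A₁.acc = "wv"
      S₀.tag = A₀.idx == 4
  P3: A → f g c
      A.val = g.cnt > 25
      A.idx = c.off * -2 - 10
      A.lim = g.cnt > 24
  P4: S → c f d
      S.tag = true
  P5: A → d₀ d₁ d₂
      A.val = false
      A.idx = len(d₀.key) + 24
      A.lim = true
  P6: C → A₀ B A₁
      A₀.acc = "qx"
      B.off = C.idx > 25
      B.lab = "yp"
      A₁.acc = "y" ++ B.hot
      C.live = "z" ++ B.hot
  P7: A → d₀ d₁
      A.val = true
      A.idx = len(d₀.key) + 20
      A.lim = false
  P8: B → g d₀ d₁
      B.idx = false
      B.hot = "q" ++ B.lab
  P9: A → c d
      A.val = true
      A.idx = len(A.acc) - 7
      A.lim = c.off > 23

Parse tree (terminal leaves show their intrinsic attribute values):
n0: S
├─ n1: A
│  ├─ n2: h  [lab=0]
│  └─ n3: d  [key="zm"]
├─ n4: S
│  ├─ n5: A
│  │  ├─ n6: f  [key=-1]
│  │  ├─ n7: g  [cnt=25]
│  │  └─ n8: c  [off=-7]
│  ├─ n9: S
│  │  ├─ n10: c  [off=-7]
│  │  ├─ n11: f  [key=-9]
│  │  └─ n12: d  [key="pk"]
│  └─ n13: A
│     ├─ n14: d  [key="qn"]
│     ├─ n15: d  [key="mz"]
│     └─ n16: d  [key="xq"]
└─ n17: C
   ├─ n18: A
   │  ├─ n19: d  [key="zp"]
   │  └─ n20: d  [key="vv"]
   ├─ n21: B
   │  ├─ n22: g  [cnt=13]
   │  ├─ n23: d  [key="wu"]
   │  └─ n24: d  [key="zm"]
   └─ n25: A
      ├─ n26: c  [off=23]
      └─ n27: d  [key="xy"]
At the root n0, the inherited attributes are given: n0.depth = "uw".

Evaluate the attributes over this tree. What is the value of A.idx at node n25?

-3

1. n0.depth = "uw"  [given at root]
2. n1.acc = "kq"  ["kq"]
3. n2.lab = 0  [terminal]
4. n3.key = "zm"  [terminal]
5. n1.val = true  [h.lab > -1]
6. n1.idx = 14  [14]
7. n1.lim = false  [h.lab > 0]
8. n4.depth = "uwv"  [S₀.depth ++ "v"]
9. n5.acc = "zq"  ["zq"]
10. n6.key = -1  [terminal]
11. n7.cnt = 25  [terminal]
12. n8.off = -7  [terminal]
13. n5.val = false  [g.cnt > 25]
14. n5.idx = 4  [c.off * -2 - 10]
15. n5.lim = true  [g.cnt > 24]
16. n9.depth = "uwv"  [if A₀.lim then S₀.depth else "y"]
17. n10.off = -7  [terminal]
18. n11.key = -9  [terminal]
19. n12.key = "pk"  [terminal]
20. n9.tag = true  [true]
21. n13.acc = "wv"  ["wv"]
22. n14.key = "qn"  [terminal]
23. n15.key = "mz"  [terminal]
24. n16.key = "xq"  [terminal]
25. n13.val = false  [false]
26. n13.idx = 26  [len(d₀.key) + 24]
27. n13.lim = true  [true]
28. n4.tag = true  [A₀.idx == 4]
29. n17.idx = 26  [A.idx * 2 - 2]
30. n17.key = false  [A.idx > 14]
31. n18.acc = "qx"  ["qx"]
32. n19.key = "zp"  [terminal]
33. n20.key = "vv"  [terminal]
34. n18.val = true  [true]
35. n18.idx = 22  [len(d₀.key) + 20]
36. n18.lim = false  [false]
37. n21.off = true  [C.idx > 25]
38. n21.lab = "yp"  ["yp"]
39. n22.cnt = 13  [terminal]
40. n23.key = "wu"  [terminal]
41. n24.key = "zm"  [terminal]
42. n21.idx = false  [false]
43. n21.hot = "qyp"  ["q" ++ B.lab]
44. n25.acc = "yqyp"  ["y" ++ B.hot]
45. n26.off = 23  [terminal]
46. n27.key = "xy"  [terminal]
47. n25.val = true  [true]
48. n25.idx = -3  [len(A.acc) - 7]
49. n25.lim = false  [c.off > 23]
50. n17.live = "zqyp"  ["z" ++ B.hot]
51. n0.tag = true  [true]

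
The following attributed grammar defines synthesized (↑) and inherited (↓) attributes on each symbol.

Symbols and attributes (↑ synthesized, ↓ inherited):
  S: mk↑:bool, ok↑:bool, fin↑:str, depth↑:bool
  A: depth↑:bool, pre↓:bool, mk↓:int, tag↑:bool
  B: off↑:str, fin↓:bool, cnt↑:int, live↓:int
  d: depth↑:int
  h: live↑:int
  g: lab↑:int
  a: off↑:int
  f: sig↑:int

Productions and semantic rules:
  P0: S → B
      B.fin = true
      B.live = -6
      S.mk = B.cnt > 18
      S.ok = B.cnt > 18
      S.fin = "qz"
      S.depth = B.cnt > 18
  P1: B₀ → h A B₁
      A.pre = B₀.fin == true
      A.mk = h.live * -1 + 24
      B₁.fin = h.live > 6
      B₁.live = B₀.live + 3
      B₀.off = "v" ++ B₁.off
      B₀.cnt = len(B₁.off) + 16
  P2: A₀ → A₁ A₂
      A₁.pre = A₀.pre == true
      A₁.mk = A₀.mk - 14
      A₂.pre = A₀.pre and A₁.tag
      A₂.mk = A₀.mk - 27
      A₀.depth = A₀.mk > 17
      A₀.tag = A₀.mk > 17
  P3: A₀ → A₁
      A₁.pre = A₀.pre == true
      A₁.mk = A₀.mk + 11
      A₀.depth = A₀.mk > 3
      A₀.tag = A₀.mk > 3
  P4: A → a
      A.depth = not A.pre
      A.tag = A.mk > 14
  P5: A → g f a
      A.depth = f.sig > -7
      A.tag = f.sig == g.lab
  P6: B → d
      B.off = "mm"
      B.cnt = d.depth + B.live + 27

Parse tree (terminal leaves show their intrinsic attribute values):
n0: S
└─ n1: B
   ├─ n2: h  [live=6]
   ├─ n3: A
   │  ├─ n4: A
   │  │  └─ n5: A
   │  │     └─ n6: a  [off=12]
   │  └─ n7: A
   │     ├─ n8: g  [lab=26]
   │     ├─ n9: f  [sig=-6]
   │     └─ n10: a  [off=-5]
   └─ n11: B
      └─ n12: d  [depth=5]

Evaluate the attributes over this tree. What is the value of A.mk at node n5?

15

1. n1.fin = true  [true]
2. n1.live = -6  [-6]
3. n2.live = 6  [terminal]
4. n3.pre = true  [B₀.fin == true]
5. n3.mk = 18  [h.live * -1 + 24]
6. n4.pre = true  [A₀.pre == true]
7. n4.mk = 4  [A₀.mk - 14]
8. n5.pre = true  [A₀.pre == true]
9. n5.mk = 15  [A₀.mk + 11]
10. n6.off = 12  [terminal]
11. n5.depth = false  [not A.pre]
12. n5.tag = true  [A.mk > 14]
13. n4.depth = true  [A₀.mk > 3]
14. n4.tag = true  [A₀.mk > 3]
15. n7.pre = true  [A₀.pre and A₁.tag]
16. n7.mk = -9  [A₀.mk - 27]
17. n8.lab = 26  [terminal]
18. n9.sig = -6  [terminal]
19. n10.off = -5  [terminal]
20. n7.depth = true  [f.sig > -7]
21. n7.tag = false  [f.sig == g.lab]
22. n3.depth = true  [A₀.mk > 17]
23. n3.tag = true  [A₀.mk > 17]
24. n11.fin = false  [h.live > 6]
25. n11.live = -3  [B₀.live + 3]
26. n12.depth = 5  [terminal]
27. n11.off = "mm"  ["mm"]
28. n11.cnt = 29  [d.depth + B.live + 27]
29. n1.off = "vmm"  ["v" ++ B₁.off]
30. n1.cnt = 18  [len(B₁.off) + 16]
31. n0.mk = false  [B.cnt > 18]
32. n0.ok = false  [B.cnt > 18]
33. n0.fin = "qz"  ["qz"]
34. n0.depth = false  [B.cnt > 18]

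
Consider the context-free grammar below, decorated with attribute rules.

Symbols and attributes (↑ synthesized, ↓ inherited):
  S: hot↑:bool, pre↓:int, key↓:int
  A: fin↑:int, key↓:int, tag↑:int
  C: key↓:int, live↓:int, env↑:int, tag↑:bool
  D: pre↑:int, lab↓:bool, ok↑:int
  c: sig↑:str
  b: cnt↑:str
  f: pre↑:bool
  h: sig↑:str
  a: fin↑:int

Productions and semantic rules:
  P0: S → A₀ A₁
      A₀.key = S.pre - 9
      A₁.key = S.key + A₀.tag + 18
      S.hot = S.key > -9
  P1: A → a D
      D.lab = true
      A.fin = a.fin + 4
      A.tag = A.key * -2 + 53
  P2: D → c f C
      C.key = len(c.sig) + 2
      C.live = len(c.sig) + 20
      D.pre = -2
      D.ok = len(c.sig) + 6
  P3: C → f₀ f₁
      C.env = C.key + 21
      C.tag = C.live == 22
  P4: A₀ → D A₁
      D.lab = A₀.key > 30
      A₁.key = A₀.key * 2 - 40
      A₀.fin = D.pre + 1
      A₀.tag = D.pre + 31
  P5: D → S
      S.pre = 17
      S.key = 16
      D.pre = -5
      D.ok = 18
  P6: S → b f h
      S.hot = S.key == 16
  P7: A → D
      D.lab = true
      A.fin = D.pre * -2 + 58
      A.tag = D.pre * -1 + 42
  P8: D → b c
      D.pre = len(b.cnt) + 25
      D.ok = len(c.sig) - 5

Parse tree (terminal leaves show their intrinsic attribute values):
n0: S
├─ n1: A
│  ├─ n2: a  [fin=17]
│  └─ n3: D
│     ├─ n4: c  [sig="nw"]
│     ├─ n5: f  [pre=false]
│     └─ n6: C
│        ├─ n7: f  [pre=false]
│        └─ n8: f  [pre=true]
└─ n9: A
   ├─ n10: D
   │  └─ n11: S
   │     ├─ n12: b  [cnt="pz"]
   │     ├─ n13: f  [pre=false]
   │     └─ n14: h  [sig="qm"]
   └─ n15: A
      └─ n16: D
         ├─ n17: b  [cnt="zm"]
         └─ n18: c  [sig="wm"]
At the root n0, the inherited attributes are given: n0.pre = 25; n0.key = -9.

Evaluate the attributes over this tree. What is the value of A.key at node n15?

1. n0.pre = 25  [given at root]
2. n0.key = -9  [given at root]
3. n1.key = 16  [S.pre - 9]
4. n2.fin = 17  [terminal]
5. n3.lab = true  [true]
6. n4.sig = "nw"  [terminal]
7. n5.pre = false  [terminal]
8. n6.key = 4  [len(c.sig) + 2]
9. n6.live = 22  [len(c.sig) + 20]
10. n7.pre = false  [terminal]
11. n8.pre = true  [terminal]
12. n6.env = 25  [C.key + 21]
13. n6.tag = true  [C.live == 22]
14. n3.pre = -2  [-2]
15. n3.ok = 8  [len(c.sig) + 6]
16. n1.fin = 21  [a.fin + 4]
17. n1.tag = 21  [A.key * -2 + 53]
18. n9.key = 30  [S.key + A₀.tag + 18]
19. n10.lab = false  [A₀.key > 30]
20. n11.pre = 17  [17]
21. n11.key = 16  [16]
22. n12.cnt = "pz"  [terminal]
23. n13.pre = false  [terminal]
24. n14.sig = "qm"  [terminal]
25. n11.hot = true  [S.key == 16]
26. n10.pre = -5  [-5]
27. n10.ok = 18  [18]
28. n15.key = 20  [A₀.key * 2 - 40]
29. n16.lab = true  [true]
30. n17.cnt = "zm"  [terminal]
31. n18.sig = "wm"  [terminal]
32. n16.pre = 27  [len(b.cnt) + 25]
33. n16.ok = -3  [len(c.sig) - 5]
34. n15.fin = 4  [D.pre * -2 + 58]
35. n15.tag = 15  [D.pre * -1 + 42]
36. n9.fin = -4  [D.pre + 1]
37. n9.tag = 26  [D.pre + 31]
38. n0.hot = false  [S.key > -9]

20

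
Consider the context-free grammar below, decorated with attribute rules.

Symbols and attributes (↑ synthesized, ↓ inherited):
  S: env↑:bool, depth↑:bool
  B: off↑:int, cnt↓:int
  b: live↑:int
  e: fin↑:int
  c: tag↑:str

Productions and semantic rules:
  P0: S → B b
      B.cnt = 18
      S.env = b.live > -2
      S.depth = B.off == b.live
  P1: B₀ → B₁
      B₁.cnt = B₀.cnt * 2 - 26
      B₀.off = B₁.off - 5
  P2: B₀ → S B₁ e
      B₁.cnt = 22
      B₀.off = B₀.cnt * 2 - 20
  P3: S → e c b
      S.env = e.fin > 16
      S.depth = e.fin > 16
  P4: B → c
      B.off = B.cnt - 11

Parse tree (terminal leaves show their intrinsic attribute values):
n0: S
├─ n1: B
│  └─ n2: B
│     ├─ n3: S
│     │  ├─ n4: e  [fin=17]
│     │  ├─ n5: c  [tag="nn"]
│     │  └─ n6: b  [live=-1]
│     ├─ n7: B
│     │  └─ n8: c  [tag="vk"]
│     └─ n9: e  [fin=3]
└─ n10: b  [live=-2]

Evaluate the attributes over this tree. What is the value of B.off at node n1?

1. n1.cnt = 18  [18]
2. n2.cnt = 10  [B₀.cnt * 2 - 26]
3. n4.fin = 17  [terminal]
4. n5.tag = "nn"  [terminal]
5. n6.live = -1  [terminal]
6. n3.env = true  [e.fin > 16]
7. n3.depth = true  [e.fin > 16]
8. n7.cnt = 22  [22]
9. n8.tag = "vk"  [terminal]
10. n7.off = 11  [B.cnt - 11]
11. n9.fin = 3  [terminal]
12. n2.off = 0  [B₀.cnt * 2 - 20]
13. n1.off = -5  [B₁.off - 5]
14. n10.live = -2  [terminal]
15. n0.env = false  [b.live > -2]
16. n0.depth = false  [B.off == b.live]

-5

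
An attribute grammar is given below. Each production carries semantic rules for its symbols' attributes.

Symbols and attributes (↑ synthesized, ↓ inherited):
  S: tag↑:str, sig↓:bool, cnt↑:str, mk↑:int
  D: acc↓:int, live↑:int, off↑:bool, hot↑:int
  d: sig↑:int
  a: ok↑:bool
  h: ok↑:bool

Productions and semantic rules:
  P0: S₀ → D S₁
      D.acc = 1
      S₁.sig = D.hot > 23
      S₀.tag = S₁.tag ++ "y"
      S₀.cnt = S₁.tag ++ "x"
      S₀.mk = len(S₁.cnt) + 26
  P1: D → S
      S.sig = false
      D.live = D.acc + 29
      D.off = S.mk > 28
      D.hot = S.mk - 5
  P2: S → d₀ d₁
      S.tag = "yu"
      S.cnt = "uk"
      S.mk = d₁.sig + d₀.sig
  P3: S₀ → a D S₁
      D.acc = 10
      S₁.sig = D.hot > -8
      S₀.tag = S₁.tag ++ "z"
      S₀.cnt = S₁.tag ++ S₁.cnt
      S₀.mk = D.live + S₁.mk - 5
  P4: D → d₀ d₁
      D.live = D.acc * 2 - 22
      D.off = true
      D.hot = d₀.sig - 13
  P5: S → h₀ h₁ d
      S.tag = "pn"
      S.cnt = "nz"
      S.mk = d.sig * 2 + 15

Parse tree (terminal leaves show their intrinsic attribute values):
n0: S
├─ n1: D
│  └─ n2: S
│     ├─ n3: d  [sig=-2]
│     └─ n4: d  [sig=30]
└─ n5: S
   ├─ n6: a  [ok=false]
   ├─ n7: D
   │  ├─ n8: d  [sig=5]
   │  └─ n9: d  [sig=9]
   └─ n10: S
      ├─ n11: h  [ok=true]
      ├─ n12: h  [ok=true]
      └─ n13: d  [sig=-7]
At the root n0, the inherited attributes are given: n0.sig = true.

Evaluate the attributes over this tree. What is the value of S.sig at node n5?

false

1. n0.sig = true  [given at root]
2. n1.acc = 1  [1]
3. n2.sig = false  [false]
4. n3.sig = -2  [terminal]
5. n4.sig = 30  [terminal]
6. n2.tag = "yu"  ["yu"]
7. n2.cnt = "uk"  ["uk"]
8. n2.mk = 28  [d₁.sig + d₀.sig]
9. n1.live = 30  [D.acc + 29]
10. n1.off = false  [S.mk > 28]
11. n1.hot = 23  [S.mk - 5]
12. n5.sig = false  [D.hot > 23]
13. n6.ok = false  [terminal]
14. n7.acc = 10  [10]
15. n8.sig = 5  [terminal]
16. n9.sig = 9  [terminal]
17. n7.live = -2  [D.acc * 2 - 22]
18. n7.off = true  [true]
19. n7.hot = -8  [d₀.sig - 13]
20. n10.sig = false  [D.hot > -8]
21. n11.ok = true  [terminal]
22. n12.ok = true  [terminal]
23. n13.sig = -7  [terminal]
24. n10.tag = "pn"  ["pn"]
25. n10.cnt = "nz"  ["nz"]
26. n10.mk = 1  [d.sig * 2 + 15]
27. n5.tag = "pnz"  [S₁.tag ++ "z"]
28. n5.cnt = "pnnz"  [S₁.tag ++ S₁.cnt]
29. n5.mk = -6  [D.live + S₁.mk - 5]
30. n0.tag = "pnzy"  [S₁.tag ++ "y"]
31. n0.cnt = "pnzx"  [S₁.tag ++ "x"]
32. n0.mk = 30  [len(S₁.cnt) + 26]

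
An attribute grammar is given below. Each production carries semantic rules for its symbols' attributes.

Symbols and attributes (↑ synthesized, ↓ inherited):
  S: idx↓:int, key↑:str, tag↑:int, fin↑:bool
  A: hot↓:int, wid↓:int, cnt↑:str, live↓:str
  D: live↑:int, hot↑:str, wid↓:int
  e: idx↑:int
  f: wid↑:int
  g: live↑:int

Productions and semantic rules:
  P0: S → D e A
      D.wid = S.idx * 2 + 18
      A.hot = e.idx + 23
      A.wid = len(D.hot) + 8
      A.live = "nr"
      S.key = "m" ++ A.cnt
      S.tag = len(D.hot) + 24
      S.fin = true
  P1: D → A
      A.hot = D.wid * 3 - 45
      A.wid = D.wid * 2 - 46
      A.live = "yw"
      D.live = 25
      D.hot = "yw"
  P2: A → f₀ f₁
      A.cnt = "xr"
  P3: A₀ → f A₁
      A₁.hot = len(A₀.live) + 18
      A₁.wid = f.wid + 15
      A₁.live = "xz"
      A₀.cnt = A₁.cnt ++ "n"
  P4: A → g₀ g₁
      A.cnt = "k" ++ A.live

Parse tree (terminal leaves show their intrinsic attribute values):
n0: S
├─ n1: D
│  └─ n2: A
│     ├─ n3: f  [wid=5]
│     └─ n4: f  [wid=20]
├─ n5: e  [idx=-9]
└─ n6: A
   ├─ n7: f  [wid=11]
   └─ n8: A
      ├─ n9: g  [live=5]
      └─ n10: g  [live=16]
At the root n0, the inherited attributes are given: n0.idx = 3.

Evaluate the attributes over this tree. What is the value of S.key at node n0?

1. n0.idx = 3  [given at root]
2. n1.wid = 24  [S.idx * 2 + 18]
3. n2.hot = 27  [D.wid * 3 - 45]
4. n2.wid = 2  [D.wid * 2 - 46]
5. n2.live = "yw"  ["yw"]
6. n3.wid = 5  [terminal]
7. n4.wid = 20  [terminal]
8. n2.cnt = "xr"  ["xr"]
9. n1.live = 25  [25]
10. n1.hot = "yw"  ["yw"]
11. n5.idx = -9  [terminal]
12. n6.hot = 14  [e.idx + 23]
13. n6.wid = 10  [len(D.hot) + 8]
14. n6.live = "nr"  ["nr"]
15. n7.wid = 11  [terminal]
16. n8.hot = 20  [len(A₀.live) + 18]
17. n8.wid = 26  [f.wid + 15]
18. n8.live = "xz"  ["xz"]
19. n9.live = 5  [terminal]
20. n10.live = 16  [terminal]
21. n8.cnt = "kxz"  ["k" ++ A.live]
22. n6.cnt = "kxzn"  [A₁.cnt ++ "n"]
23. n0.key = "mkxzn"  ["m" ++ A.cnt]
24. n0.tag = 26  [len(D.hot) + 24]
25. n0.fin = true  [true]

"mkxzn"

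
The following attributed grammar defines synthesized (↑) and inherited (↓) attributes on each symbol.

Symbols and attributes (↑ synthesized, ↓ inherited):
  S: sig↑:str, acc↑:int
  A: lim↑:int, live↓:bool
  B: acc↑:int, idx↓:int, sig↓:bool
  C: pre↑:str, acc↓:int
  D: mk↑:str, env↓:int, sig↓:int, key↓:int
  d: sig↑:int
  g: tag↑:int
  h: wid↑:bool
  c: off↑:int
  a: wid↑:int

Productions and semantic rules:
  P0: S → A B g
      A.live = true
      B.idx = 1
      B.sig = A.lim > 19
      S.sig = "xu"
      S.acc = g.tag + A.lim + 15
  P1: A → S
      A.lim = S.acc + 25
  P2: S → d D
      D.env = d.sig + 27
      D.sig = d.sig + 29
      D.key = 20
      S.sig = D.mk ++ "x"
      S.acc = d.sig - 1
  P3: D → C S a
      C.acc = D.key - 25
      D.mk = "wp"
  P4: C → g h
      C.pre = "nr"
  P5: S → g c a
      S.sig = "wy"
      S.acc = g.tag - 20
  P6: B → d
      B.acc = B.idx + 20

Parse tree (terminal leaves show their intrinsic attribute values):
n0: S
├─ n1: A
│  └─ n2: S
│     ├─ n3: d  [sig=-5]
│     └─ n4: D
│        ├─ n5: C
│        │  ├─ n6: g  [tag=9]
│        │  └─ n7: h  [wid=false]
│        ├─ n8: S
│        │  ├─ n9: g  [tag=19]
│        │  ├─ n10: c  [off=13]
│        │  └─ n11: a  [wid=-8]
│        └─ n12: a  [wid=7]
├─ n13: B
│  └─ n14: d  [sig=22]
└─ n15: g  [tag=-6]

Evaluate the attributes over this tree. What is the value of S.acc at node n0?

1. n1.live = true  [true]
2. n3.sig = -5  [terminal]
3. n4.env = 22  [d.sig + 27]
4. n4.sig = 24  [d.sig + 29]
5. n4.key = 20  [20]
6. n5.acc = -5  [D.key - 25]
7. n6.tag = 9  [terminal]
8. n7.wid = false  [terminal]
9. n5.pre = "nr"  ["nr"]
10. n9.tag = 19  [terminal]
11. n10.off = 13  [terminal]
12. n11.wid = -8  [terminal]
13. n8.sig = "wy"  ["wy"]
14. n8.acc = -1  [g.tag - 20]
15. n12.wid = 7  [terminal]
16. n4.mk = "wp"  ["wp"]
17. n2.sig = "wpx"  [D.mk ++ "x"]
18. n2.acc = -6  [d.sig - 1]
19. n1.lim = 19  [S.acc + 25]
20. n13.idx = 1  [1]
21. n13.sig = false  [A.lim > 19]
22. n14.sig = 22  [terminal]
23. n13.acc = 21  [B.idx + 20]
24. n15.tag = -6  [terminal]
25. n0.sig = "xu"  ["xu"]
26. n0.acc = 28  [g.tag + A.lim + 15]

28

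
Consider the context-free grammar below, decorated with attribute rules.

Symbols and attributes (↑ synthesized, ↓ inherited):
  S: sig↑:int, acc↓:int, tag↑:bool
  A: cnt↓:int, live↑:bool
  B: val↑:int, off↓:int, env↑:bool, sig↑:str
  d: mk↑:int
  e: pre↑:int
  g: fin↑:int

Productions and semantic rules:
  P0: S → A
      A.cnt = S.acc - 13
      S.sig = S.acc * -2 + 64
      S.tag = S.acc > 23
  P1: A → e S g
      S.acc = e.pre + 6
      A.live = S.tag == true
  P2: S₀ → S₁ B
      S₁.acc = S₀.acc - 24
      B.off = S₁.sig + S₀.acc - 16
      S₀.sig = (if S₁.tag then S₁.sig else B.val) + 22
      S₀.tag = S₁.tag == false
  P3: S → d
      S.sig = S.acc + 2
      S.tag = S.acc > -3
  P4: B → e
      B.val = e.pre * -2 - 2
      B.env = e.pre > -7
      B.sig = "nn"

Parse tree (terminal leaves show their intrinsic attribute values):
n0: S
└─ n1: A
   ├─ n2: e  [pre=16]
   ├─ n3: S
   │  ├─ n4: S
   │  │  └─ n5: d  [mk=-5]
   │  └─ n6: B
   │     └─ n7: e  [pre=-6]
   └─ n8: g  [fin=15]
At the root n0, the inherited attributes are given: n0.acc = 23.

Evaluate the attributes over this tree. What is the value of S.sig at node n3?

1. n0.acc = 23  [given at root]
2. n1.cnt = 10  [S.acc - 13]
3. n2.pre = 16  [terminal]
4. n3.acc = 22  [e.pre + 6]
5. n4.acc = -2  [S₀.acc - 24]
6. n5.mk = -5  [terminal]
7. n4.sig = 0  [S.acc + 2]
8. n4.tag = true  [S.acc > -3]
9. n6.off = 6  [S₁.sig + S₀.acc - 16]
10. n7.pre = -6  [terminal]
11. n6.val = 10  [e.pre * -2 - 2]
12. n6.env = true  [e.pre > -7]
13. n6.sig = "nn"  ["nn"]
14. n3.sig = 22  [(if S₁.tag then S₁.sig else B.val) + 22]
15. n3.tag = false  [S₁.tag == false]
16. n8.fin = 15  [terminal]
17. n1.live = false  [S.tag == true]
18. n0.sig = 18  [S.acc * -2 + 64]
19. n0.tag = false  [S.acc > 23]

22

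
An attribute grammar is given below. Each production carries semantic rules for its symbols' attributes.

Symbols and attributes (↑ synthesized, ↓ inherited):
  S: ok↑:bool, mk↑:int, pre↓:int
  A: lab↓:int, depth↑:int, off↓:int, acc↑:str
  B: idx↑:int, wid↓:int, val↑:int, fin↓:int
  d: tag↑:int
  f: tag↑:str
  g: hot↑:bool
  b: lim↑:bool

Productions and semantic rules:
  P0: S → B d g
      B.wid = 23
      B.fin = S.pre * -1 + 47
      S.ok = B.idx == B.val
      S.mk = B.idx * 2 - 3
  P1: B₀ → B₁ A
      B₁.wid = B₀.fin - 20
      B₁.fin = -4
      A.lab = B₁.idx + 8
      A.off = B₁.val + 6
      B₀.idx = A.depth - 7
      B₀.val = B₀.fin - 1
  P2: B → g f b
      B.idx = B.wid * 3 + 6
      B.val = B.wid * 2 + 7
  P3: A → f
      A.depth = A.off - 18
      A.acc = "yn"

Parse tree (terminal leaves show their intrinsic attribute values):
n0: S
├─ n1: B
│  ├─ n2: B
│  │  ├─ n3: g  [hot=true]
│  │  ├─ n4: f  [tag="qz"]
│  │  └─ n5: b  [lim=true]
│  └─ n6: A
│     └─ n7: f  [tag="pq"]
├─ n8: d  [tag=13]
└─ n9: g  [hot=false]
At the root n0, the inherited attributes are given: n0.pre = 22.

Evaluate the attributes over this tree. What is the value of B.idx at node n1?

1. n0.pre = 22  [given at root]
2. n1.wid = 23  [23]
3. n1.fin = 25  [S.pre * -1 + 47]
4. n2.wid = 5  [B₀.fin - 20]
5. n2.fin = -4  [-4]
6. n3.hot = true  [terminal]
7. n4.tag = "qz"  [terminal]
8. n5.lim = true  [terminal]
9. n2.idx = 21  [B.wid * 3 + 6]
10. n2.val = 17  [B.wid * 2 + 7]
11. n6.lab = 29  [B₁.idx + 8]
12. n6.off = 23  [B₁.val + 6]
13. n7.tag = "pq"  [terminal]
14. n6.depth = 5  [A.off - 18]
15. n6.acc = "yn"  ["yn"]
16. n1.idx = -2  [A.depth - 7]
17. n1.val = 24  [B₀.fin - 1]
18. n8.tag = 13  [terminal]
19. n9.hot = false  [terminal]
20. n0.ok = false  [B.idx == B.val]
21. n0.mk = -7  [B.idx * 2 - 3]

-2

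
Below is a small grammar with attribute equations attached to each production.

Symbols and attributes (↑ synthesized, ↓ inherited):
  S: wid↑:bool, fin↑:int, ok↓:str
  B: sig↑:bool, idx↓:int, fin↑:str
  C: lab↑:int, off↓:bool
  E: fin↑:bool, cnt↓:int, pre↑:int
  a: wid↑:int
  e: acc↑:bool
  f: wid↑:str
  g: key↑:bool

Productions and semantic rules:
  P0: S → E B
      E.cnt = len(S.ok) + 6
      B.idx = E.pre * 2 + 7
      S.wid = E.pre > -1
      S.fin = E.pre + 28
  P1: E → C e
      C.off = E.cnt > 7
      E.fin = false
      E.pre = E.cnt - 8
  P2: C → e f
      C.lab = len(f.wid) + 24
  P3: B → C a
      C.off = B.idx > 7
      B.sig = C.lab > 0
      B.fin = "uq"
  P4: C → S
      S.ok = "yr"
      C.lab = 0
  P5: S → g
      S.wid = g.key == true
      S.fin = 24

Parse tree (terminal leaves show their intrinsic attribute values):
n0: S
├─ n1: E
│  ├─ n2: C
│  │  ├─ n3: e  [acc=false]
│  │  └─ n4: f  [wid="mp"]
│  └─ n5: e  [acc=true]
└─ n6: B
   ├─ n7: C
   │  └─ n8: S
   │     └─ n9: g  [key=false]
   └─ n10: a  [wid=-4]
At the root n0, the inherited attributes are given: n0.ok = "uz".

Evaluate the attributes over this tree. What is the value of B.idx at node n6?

1. n0.ok = "uz"  [given at root]
2. n1.cnt = 8  [len(S.ok) + 6]
3. n2.off = true  [E.cnt > 7]
4. n3.acc = false  [terminal]
5. n4.wid = "mp"  [terminal]
6. n2.lab = 26  [len(f.wid) + 24]
7. n5.acc = true  [terminal]
8. n1.fin = false  [false]
9. n1.pre = 0  [E.cnt - 8]
10. n6.idx = 7  [E.pre * 2 + 7]
11. n7.off = false  [B.idx > 7]
12. n8.ok = "yr"  ["yr"]
13. n9.key = false  [terminal]
14. n8.wid = false  [g.key == true]
15. n8.fin = 24  [24]
16. n7.lab = 0  [0]
17. n10.wid = -4  [terminal]
18. n6.sig = false  [C.lab > 0]
19. n6.fin = "uq"  ["uq"]
20. n0.wid = true  [E.pre > -1]
21. n0.fin = 28  [E.pre + 28]

7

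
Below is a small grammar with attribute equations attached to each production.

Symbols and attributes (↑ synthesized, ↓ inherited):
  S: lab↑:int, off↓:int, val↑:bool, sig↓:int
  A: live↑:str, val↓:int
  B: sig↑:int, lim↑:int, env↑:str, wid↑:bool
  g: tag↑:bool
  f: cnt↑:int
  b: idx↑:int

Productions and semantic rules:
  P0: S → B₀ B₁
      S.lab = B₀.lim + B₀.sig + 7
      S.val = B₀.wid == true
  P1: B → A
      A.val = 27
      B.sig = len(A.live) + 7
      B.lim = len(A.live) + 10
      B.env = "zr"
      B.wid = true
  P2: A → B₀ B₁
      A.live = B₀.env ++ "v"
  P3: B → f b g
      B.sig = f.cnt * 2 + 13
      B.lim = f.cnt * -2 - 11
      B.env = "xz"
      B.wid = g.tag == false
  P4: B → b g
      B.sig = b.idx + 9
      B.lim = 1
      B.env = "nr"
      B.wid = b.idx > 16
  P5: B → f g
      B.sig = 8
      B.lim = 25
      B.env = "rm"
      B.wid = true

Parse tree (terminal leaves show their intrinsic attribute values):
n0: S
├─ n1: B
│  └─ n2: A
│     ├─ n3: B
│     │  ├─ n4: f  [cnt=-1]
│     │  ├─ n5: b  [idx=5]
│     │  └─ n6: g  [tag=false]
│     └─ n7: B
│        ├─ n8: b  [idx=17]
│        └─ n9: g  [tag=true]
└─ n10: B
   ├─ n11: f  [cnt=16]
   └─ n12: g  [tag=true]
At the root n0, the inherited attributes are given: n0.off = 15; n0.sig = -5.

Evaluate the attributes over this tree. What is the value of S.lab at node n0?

30

1. n0.off = 15  [given at root]
2. n0.sig = -5  [given at root]
3. n2.val = 27  [27]
4. n4.cnt = -1  [terminal]
5. n5.idx = 5  [terminal]
6. n6.tag = false  [terminal]
7. n3.sig = 11  [f.cnt * 2 + 13]
8. n3.lim = -9  [f.cnt * -2 - 11]
9. n3.env = "xz"  ["xz"]
10. n3.wid = true  [g.tag == false]
11. n8.idx = 17  [terminal]
12. n9.tag = true  [terminal]
13. n7.sig = 26  [b.idx + 9]
14. n7.lim = 1  [1]
15. n7.env = "nr"  ["nr"]
16. n7.wid = true  [b.idx > 16]
17. n2.live = "xzv"  [B₀.env ++ "v"]
18. n1.sig = 10  [len(A.live) + 7]
19. n1.lim = 13  [len(A.live) + 10]
20. n1.env = "zr"  ["zr"]
21. n1.wid = true  [true]
22. n11.cnt = 16  [terminal]
23. n12.tag = true  [terminal]
24. n10.sig = 8  [8]
25. n10.lim = 25  [25]
26. n10.env = "rm"  ["rm"]
27. n10.wid = true  [true]
28. n0.lab = 30  [B₀.lim + B₀.sig + 7]
29. n0.val = true  [B₀.wid == true]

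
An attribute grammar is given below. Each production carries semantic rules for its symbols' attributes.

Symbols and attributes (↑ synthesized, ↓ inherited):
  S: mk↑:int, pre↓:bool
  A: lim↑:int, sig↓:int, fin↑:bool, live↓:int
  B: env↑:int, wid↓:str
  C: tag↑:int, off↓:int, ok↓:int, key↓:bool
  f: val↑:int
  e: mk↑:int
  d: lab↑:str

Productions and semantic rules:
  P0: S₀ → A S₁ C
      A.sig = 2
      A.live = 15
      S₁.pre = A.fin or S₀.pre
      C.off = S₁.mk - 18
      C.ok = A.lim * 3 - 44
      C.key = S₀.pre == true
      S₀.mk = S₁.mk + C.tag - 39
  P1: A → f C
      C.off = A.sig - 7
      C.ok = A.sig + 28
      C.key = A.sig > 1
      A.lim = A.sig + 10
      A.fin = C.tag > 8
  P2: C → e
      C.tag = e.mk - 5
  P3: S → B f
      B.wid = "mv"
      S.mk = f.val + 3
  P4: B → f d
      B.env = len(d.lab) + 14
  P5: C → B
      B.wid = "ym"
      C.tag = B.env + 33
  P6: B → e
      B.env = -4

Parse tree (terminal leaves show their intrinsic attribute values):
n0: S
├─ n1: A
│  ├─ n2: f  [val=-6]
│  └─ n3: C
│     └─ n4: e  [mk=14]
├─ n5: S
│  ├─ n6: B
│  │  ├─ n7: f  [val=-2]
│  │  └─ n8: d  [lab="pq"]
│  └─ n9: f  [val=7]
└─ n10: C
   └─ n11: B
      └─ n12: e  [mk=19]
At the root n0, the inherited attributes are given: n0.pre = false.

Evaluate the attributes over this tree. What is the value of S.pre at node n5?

1. n0.pre = false  [given at root]
2. n1.sig = 2  [2]
3. n1.live = 15  [15]
4. n2.val = -6  [terminal]
5. n3.off = -5  [A.sig - 7]
6. n3.ok = 30  [A.sig + 28]
7. n3.key = true  [A.sig > 1]
8. n4.mk = 14  [terminal]
9. n3.tag = 9  [e.mk - 5]
10. n1.lim = 12  [A.sig + 10]
11. n1.fin = true  [C.tag > 8]
12. n5.pre = true  [A.fin or S₀.pre]
13. n6.wid = "mv"  ["mv"]
14. n7.val = -2  [terminal]
15. n8.lab = "pq"  [terminal]
16. n6.env = 16  [len(d.lab) + 14]
17. n9.val = 7  [terminal]
18. n5.mk = 10  [f.val + 3]
19. n10.off = -8  [S₁.mk - 18]
20. n10.ok = -8  [A.lim * 3 - 44]
21. n10.key = false  [S₀.pre == true]
22. n11.wid = "ym"  ["ym"]
23. n12.mk = 19  [terminal]
24. n11.env = -4  [-4]
25. n10.tag = 29  [B.env + 33]
26. n0.mk = 0  [S₁.mk + C.tag - 39]

true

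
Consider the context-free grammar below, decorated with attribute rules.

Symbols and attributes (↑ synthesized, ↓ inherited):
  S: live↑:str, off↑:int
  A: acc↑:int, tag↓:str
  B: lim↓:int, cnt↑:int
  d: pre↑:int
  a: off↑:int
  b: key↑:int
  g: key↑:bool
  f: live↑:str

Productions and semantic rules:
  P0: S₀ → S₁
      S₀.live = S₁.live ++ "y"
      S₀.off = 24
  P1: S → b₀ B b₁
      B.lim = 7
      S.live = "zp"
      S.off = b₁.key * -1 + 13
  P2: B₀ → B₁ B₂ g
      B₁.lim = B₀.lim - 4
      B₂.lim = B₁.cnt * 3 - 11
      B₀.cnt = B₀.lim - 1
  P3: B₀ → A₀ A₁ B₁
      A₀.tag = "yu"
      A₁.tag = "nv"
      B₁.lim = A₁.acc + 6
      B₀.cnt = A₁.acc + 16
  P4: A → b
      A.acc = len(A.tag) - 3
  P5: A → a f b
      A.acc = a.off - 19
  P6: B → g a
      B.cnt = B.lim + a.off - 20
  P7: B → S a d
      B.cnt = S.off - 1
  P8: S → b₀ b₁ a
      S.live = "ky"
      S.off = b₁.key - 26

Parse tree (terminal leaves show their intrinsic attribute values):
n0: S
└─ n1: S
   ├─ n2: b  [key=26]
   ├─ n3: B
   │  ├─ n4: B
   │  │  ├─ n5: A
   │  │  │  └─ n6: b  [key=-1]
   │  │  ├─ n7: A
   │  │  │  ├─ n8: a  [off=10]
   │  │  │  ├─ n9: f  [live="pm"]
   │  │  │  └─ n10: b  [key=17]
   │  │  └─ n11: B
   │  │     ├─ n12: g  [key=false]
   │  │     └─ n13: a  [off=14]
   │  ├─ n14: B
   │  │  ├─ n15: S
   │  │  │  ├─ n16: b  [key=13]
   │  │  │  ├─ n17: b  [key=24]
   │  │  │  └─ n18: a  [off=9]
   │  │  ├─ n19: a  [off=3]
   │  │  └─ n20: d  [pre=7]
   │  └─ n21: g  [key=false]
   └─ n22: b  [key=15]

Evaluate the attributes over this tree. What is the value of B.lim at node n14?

1. n2.key = 26  [terminal]
2. n3.lim = 7  [7]
3. n4.lim = 3  [B₀.lim - 4]
4. n5.tag = "yu"  ["yu"]
5. n6.key = -1  [terminal]
6. n5.acc = -1  [len(A.tag) - 3]
7. n7.tag = "nv"  ["nv"]
8. n8.off = 10  [terminal]
9. n9.live = "pm"  [terminal]
10. n10.key = 17  [terminal]
11. n7.acc = -9  [a.off - 19]
12. n11.lim = -3  [A₁.acc + 6]
13. n12.key = false  [terminal]
14. n13.off = 14  [terminal]
15. n11.cnt = -9  [B.lim + a.off - 20]
16. n4.cnt = 7  [A₁.acc + 16]
17. n14.lim = 10  [B₁.cnt * 3 - 11]
18. n16.key = 13  [terminal]
19. n17.key = 24  [terminal]
20. n18.off = 9  [terminal]
21. n15.live = "ky"  ["ky"]
22. n15.off = -2  [b₁.key - 26]
23. n19.off = 3  [terminal]
24. n20.pre = 7  [terminal]
25. n14.cnt = -3  [S.off - 1]
26. n21.key = false  [terminal]
27. n3.cnt = 6  [B₀.lim - 1]
28. n22.key = 15  [terminal]
29. n1.live = "zp"  ["zp"]
30. n1.off = -2  [b₁.key * -1 + 13]
31. n0.live = "zpy"  [S₁.live ++ "y"]
32. n0.off = 24  [24]

10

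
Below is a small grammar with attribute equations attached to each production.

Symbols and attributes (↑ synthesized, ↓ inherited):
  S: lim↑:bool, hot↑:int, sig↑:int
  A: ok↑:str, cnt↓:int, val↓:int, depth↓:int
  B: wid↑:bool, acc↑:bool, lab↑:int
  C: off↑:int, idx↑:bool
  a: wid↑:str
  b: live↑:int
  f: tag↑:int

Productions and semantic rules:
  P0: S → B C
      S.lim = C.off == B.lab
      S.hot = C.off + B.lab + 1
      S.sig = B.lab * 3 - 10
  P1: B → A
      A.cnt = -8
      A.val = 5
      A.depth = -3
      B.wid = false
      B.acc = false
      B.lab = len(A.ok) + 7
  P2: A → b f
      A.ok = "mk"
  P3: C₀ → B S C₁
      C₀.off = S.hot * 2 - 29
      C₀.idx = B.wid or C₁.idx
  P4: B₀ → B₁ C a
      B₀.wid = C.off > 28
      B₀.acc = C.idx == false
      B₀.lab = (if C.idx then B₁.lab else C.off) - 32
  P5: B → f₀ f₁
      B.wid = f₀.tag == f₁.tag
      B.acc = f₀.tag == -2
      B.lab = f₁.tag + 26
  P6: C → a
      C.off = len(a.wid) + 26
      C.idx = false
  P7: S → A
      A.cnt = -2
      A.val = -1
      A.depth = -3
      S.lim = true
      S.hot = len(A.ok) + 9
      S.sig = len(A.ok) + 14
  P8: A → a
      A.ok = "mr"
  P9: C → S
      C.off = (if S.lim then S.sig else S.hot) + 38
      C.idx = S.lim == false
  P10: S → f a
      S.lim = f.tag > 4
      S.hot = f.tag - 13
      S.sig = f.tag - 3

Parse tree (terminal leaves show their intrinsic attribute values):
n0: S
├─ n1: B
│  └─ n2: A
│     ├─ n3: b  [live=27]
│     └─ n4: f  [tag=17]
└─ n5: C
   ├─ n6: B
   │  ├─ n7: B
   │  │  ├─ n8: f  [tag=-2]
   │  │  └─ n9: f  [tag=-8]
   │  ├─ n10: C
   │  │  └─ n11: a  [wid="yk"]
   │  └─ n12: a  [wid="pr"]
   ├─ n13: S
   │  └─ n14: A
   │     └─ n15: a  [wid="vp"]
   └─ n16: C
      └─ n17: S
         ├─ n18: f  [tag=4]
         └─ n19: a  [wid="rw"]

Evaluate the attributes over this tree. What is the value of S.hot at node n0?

3

1. n2.cnt = -8  [-8]
2. n2.val = 5  [5]
3. n2.depth = -3  [-3]
4. n3.live = 27  [terminal]
5. n4.tag = 17  [terminal]
6. n2.ok = "mk"  ["mk"]
7. n1.wid = false  [false]
8. n1.acc = false  [false]
9. n1.lab = 9  [len(A.ok) + 7]
10. n8.tag = -2  [terminal]
11. n9.tag = -8  [terminal]
12. n7.wid = false  [f₀.tag == f₁.tag]
13. n7.acc = true  [f₀.tag == -2]
14. n7.lab = 18  [f₁.tag + 26]
15. n11.wid = "yk"  [terminal]
16. n10.off = 28  [len(a.wid) + 26]
17. n10.idx = false  [false]
18. n12.wid = "pr"  [terminal]
19. n6.wid = false  [C.off > 28]
20. n6.acc = true  [C.idx == false]
21. n6.lab = -4  [(if C.idx then B₁.lab else C.off) - 32]
22. n14.cnt = -2  [-2]
23. n14.val = -1  [-1]
24. n14.depth = -3  [-3]
25. n15.wid = "vp"  [terminal]
26. n14.ok = "mr"  ["mr"]
27. n13.lim = true  [true]
28. n13.hot = 11  [len(A.ok) + 9]
29. n13.sig = 16  [len(A.ok) + 14]
30. n18.tag = 4  [terminal]
31. n19.wid = "rw"  [terminal]
32. n17.lim = false  [f.tag > 4]
33. n17.hot = -9  [f.tag - 13]
34. n17.sig = 1  [f.tag - 3]
35. n16.off = 29  [(if S.lim then S.sig else S.hot) + 38]
36. n16.idx = true  [S.lim == false]
37. n5.off = -7  [S.hot * 2 - 29]
38. n5.idx = true  [B.wid or C₁.idx]
39. n0.lim = false  [C.off == B.lab]
40. n0.hot = 3  [C.off + B.lab + 1]
41. n0.sig = 17  [B.lab * 3 - 10]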